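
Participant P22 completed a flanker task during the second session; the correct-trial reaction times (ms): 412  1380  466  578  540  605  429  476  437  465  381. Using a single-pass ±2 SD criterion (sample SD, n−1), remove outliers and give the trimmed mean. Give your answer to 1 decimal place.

478.9 ms

n = 11, ΣRT = 6169, M = 560.818
Σ(x−M)² = 786293.64; s = √(786293.64/10) = 280.409
Cutoffs: 560.818 ± 2·280.409 → [-0.0, 1121.6]
Outside: 1380 → excluded.
Retained (n=10): Σ = 4789, mean = 4789/10 = 478.900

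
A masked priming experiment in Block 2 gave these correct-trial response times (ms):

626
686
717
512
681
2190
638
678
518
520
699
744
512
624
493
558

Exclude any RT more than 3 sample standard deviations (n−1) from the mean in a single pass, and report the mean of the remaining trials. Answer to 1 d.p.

613.7 ms

n = 16, ΣRT = 11396, M = 712.250
Σ(x−M)² = 2435287.00; s = √(2435287.00/15) = 402.930
Cutoffs: 712.250 ± 3·402.930 → [-496.5, 1921.0]
Outside: 2190 → excluded.
Retained (n=15): Σ = 9206, mean = 9206/15 = 613.733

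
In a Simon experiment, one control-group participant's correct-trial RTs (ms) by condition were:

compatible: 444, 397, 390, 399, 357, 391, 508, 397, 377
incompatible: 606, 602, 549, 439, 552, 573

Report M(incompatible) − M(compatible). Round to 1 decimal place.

M(compatible) = 3660/9 = 406.667
M(incompatible) = 3321/6 = 553.500
Difference = 553.500 − 406.667 = 146.833 ms

146.8 ms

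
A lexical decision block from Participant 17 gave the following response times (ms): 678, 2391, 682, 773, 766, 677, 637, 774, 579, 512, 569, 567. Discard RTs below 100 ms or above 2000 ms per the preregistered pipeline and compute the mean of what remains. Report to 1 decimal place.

Excluded: 2391
Retained (n=11): Σ = 7214
Mean = 7214/11 = 655.8182

655.8 ms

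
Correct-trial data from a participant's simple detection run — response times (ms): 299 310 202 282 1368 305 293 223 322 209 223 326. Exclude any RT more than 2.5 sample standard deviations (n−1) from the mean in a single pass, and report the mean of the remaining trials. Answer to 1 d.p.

272.2 ms

n = 12, ΣRT = 4362, M = 363.500
Σ(x−M)² = 1123639.00; s = √(1123639.00/11) = 319.608
Cutoffs: 363.500 ± 2.5·319.608 → [-435.5, 1162.5]
Outside: 1368 → excluded.
Retained (n=11): Σ = 2994, mean = 2994/11 = 272.182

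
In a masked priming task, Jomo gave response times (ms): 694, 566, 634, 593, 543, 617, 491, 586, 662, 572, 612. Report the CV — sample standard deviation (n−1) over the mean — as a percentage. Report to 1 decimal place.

9.4%

n = 11, Σ = 6570, M = 597.2727
Σ(x−M)² = 31502.182; s = √(31502.182/10) = 56.1268
CV = 56.1268 / 597.2727 = 0.09397 = 9.397%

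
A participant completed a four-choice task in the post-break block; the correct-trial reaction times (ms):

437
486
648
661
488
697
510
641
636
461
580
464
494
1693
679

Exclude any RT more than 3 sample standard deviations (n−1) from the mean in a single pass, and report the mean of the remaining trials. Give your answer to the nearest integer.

n = 15, ΣRT = 9575, M = 638.333
Σ(x−M)² = 1306921.33; s = √(1306921.33/14) = 305.535
Cutoffs: 638.333 ± 3·305.535 → [-278.3, 1554.9]
Outside: 1693 → excluded.
Retained (n=14): Σ = 7882, mean = 7882/14 = 563.000

563 ms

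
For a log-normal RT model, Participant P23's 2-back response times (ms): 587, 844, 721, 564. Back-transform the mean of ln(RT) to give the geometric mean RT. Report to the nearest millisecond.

670 ms

ln(RT): 6.3750, 6.7382, 6.5806, 6.3351
Mean ln(RT) = 26.0289/4 = 6.50722
Geometric mean = exp(6.50722) = 669.96 ms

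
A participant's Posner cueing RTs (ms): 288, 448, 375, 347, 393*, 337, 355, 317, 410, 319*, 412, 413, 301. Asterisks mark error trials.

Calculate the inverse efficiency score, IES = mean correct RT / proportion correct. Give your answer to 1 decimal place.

430.1 ms

Correct trials (n=11): 288, 448, 375, 347, 337, 355, 317, 410, 412, 413, 301
Mean correct RT = 4003/11 = 363.9091 ms
Proportion correct = 11/13
IES = 363.9091 / (11/13) = 430.074 ms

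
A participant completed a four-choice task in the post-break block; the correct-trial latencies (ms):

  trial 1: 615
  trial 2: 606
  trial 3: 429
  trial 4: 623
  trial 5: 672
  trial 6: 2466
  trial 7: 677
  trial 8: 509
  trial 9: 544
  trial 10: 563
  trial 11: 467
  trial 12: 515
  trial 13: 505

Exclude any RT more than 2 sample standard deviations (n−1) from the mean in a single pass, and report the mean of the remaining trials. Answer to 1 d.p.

560.4 ms

n = 13, ΣRT = 9191, M = 707.000
Σ(x−M)² = 3420988.00; s = √(3420988.00/12) = 533.931
Cutoffs: 707.000 ± 2·533.931 → [-360.9, 1774.9]
Outside: 2466 → excluded.
Retained (n=12): Σ = 6725, mean = 6725/12 = 560.417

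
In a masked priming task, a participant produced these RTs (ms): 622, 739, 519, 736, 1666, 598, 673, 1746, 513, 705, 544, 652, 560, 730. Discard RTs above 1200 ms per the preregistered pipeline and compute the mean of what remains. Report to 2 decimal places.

Excluded: 1666, 1746
Retained (n=12): Σ = 7591
Mean = 7591/12 = 632.5833

632.58 ms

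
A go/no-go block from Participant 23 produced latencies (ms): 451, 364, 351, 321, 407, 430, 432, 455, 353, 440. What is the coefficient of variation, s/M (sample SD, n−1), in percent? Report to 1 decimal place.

n = 10, Σ = 4004, M = 400.4000
Σ(x−M)² = 21344.400; s = √(21344.400/9) = 48.6991
CV = 48.6991 / 400.4000 = 0.12163 = 12.163%

12.2%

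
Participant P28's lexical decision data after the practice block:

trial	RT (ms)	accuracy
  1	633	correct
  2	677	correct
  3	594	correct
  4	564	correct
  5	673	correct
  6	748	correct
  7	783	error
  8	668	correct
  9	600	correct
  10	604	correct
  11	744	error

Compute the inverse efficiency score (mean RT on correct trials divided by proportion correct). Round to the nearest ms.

782 ms

Correct trials (n=9): 633, 677, 594, 564, 673, 748, 668, 600, 604
Mean correct RT = 5761/9 = 640.1111 ms
Proportion correct = 9/11
IES = 640.1111 / (9/11) = 782.358 ms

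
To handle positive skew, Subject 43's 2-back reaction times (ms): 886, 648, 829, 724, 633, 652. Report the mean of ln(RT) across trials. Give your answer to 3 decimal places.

ln(RT): 6.7867, 6.4739, 6.7202, 6.5848, 6.4505, 6.4800
Σ ln(RT) = 39.4961
Mean = 39.4961/6 = 6.58269

6.583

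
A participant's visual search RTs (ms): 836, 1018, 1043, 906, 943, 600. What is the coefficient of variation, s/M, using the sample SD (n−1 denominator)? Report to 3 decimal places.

0.181

n = 6, Σ = 5346, M = 891.0000
Σ(x−M)² = 129868.000; s = √(129868.000/5) = 161.1633
CV = 161.1633 / 891.0000 = 0.18088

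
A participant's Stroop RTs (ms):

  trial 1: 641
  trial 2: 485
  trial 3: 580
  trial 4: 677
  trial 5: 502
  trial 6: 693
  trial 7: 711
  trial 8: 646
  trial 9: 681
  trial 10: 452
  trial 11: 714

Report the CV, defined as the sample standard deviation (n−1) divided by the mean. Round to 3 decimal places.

0.156

n = 11, Σ = 6782, M = 616.5455
Σ(x−M)² = 92374.727; s = √(92374.727/10) = 96.1118
CV = 96.1118 / 616.5455 = 0.15589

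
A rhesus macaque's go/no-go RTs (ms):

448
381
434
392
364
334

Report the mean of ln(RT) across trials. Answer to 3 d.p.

5.967

ln(RT): 6.1048, 5.9428, 6.0730, 5.9713, 5.8972, 5.8111
Σ ln(RT) = 35.8002
Mean = 35.8002/6 = 5.96670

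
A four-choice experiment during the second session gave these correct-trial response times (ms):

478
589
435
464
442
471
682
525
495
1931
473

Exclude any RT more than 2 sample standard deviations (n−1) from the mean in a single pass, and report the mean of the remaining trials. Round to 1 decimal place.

505.4 ms

n = 11, ΣRT = 6985, M = 635.000
Σ(x−M)² = 1899920.00; s = √(1899920.00/10) = 435.881
Cutoffs: 635.000 ± 2·435.881 → [-236.8, 1506.8]
Outside: 1931 → excluded.
Retained (n=10): Σ = 5054, mean = 5054/10 = 505.400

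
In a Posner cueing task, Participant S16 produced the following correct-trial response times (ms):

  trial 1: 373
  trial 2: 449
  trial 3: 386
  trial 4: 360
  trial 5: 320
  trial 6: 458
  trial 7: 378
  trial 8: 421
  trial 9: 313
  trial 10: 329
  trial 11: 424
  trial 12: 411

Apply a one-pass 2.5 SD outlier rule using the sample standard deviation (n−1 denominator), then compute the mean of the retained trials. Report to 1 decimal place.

n = 12, ΣRT = 4622, M = 385.167
Σ(x−M)² = 26281.67; s = √(26281.67/11) = 48.880
Cutoffs: 385.167 ± 2.5·48.880 → [263.0, 507.4]
No RTs fall outside the cutoffs; all 12 retained. Mean = 4622/12 = 385.167

385.2 ms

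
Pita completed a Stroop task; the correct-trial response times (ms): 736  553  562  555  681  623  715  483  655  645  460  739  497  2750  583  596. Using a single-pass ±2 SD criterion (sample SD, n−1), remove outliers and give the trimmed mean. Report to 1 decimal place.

605.5 ms

n = 16, ΣRT = 11833, M = 739.562
Σ(x−M)² = 4423919.94; s = √(4423919.94/15) = 543.073
Cutoffs: 739.562 ± 2·543.073 → [-346.6, 1825.7]
Outside: 2750 → excluded.
Retained (n=15): Σ = 9083, mean = 9083/15 = 605.533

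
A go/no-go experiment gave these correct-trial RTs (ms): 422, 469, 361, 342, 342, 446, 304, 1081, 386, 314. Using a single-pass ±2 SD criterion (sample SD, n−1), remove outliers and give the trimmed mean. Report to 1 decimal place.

n = 10, ΣRT = 4467, M = 446.700
Σ(x−M)² = 474370.10; s = √(474370.10/9) = 229.582
Cutoffs: 446.700 ± 2·229.582 → [-12.5, 905.9]
Outside: 1081 → excluded.
Retained (n=9): Σ = 3386, mean = 3386/9 = 376.222

376.2 ms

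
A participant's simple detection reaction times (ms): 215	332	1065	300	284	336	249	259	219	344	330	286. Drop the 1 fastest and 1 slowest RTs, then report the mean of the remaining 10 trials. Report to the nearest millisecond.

Sorted: 215, 219, 249, 259, 284, 286, 300, 330, 332, 336, 344, 1065
Drop lowest 1 (215) and highest 1 (1065)
Remaining (n=10): Σ = 2939, mean = 2939/10 = 293.900

294 ms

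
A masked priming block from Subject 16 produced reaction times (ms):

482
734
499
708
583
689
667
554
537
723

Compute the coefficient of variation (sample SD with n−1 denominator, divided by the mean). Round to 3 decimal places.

n = 10, Σ = 6176, M = 617.6000
Σ(x−M)² = 84560.400; s = √(84560.400/9) = 96.9309
CV = 96.9309 / 617.6000 = 0.15695

0.157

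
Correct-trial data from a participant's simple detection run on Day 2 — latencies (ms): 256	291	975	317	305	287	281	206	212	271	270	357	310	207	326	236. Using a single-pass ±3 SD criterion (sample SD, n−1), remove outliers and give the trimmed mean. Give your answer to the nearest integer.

n = 16, ΣRT = 5107, M = 319.188
Σ(x−M)² = 487686.44; s = √(487686.44/15) = 180.312
Cutoffs: 319.188 ± 3·180.312 → [-221.7, 860.1]
Outside: 975 → excluded.
Retained (n=15): Σ = 4132, mean = 4132/15 = 275.467

275 ms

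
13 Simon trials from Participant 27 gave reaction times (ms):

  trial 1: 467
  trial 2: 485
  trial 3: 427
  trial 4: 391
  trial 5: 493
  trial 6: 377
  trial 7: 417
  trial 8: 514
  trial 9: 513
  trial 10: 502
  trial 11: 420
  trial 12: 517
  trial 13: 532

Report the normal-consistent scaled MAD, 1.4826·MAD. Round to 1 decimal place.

47.4 ms

Sorted: 377, 391, 417, 420, 427, 467, 485, 493, 502, 513, 514, 517, 532 → median = 485
|x − 485| sorted: 0, 8, 17, 18, 28, 29, 32, 47, 58, 65, 68, 94, 108 → MAD = 32
Robust SD ≈ 1.4826 × 32 = 47.443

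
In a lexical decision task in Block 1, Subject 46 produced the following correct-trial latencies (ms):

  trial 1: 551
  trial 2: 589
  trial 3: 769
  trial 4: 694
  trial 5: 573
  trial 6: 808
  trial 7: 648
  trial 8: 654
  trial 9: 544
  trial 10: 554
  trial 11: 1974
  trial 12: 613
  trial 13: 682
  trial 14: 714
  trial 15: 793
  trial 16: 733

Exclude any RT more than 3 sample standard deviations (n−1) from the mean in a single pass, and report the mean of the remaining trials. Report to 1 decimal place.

661.3 ms

n = 16, ΣRT = 11893, M = 743.312
Σ(x−M)² = 1728471.44; s = √(1728471.44/15) = 339.458
Cutoffs: 743.312 ± 3·339.458 → [-275.1, 1761.7]
Outside: 1974 → excluded.
Retained (n=15): Σ = 9919, mean = 9919/15 = 661.267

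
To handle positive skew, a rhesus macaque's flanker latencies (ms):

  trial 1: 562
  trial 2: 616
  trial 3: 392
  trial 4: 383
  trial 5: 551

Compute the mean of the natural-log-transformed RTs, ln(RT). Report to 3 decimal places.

ln(RT): 6.3315, 6.4232, 5.9713, 5.9480, 6.3117
Σ ln(RT) = 30.9858
Mean = 30.9858/5 = 6.19716

6.197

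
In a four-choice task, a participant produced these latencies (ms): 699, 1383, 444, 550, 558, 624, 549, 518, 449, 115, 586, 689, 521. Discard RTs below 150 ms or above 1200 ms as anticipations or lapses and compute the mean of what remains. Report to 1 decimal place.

562.5 ms

Excluded: 115, 1383
Retained (n=11): Σ = 6187
Mean = 6187/11 = 562.4545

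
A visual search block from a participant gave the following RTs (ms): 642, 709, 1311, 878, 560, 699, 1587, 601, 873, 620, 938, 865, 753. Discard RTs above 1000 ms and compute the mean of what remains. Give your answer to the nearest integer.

740 ms

Excluded: 1311, 1587
Retained (n=11): Σ = 8138
Mean = 8138/11 = 739.8182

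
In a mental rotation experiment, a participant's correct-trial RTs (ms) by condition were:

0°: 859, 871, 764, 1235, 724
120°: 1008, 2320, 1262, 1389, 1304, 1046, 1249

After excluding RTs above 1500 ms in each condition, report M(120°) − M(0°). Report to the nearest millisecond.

120°: exclude 2320
M(0°) = 4453/5 = 890.600
M(120°) = 7258/6 = 1209.667
Difference = 1209.667 − 890.600 = 319.067 ms

319 ms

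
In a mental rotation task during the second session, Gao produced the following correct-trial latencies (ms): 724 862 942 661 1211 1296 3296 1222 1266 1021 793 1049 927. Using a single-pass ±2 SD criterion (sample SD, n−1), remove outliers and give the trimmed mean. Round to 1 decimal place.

n = 13, ΣRT = 15270, M = 1174.615
Σ(x−M)² = 5391941.08; s = √(5391941.08/12) = 670.320
Cutoffs: 1174.615 ± 2·670.320 → [-166.0, 2515.3]
Outside: 3296 → excluded.
Retained (n=12): Σ = 11974, mean = 11974/12 = 997.833

997.8 ms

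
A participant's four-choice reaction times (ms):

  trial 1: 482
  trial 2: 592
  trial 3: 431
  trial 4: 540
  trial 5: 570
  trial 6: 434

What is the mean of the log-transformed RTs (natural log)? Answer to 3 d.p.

ln(RT): 6.1779, 6.3835, 6.0661, 6.2916, 6.3456, 6.0730
Σ ln(RT) = 37.3378
Mean = 37.3378/6 = 6.22297

6.223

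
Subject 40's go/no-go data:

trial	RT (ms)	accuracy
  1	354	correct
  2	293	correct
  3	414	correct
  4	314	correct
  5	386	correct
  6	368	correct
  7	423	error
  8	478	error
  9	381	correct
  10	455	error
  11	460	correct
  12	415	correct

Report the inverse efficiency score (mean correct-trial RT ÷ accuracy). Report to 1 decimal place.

Correct trials (n=9): 354, 293, 414, 314, 386, 368, 381, 460, 415
Mean correct RT = 3385/9 = 376.1111 ms
Proportion correct = 9/12
IES = 376.1111 / (9/12) = 501.481 ms

501.5 ms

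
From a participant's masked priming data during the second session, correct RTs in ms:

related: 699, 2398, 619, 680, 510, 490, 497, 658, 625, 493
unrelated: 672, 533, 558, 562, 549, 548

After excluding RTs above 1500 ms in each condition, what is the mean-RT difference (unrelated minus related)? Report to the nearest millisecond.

-15 ms

related: exclude 2398
M(related) = 5271/9 = 585.667
M(unrelated) = 3422/6 = 570.333
Difference = 570.333 − 585.667 = -15.333 ms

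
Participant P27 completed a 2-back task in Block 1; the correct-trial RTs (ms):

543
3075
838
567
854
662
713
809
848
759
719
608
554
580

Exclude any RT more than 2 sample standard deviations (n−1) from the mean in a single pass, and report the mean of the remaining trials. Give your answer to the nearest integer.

n = 14, ΣRT = 12129, M = 866.357
Σ(x−M)² = 5421697.21; s = √(5421697.21/13) = 645.797
Cutoffs: 866.357 ± 2·645.797 → [-425.2, 2158.0]
Outside: 3075 → excluded.
Retained (n=13): Σ = 9054, mean = 9054/13 = 696.462

696 ms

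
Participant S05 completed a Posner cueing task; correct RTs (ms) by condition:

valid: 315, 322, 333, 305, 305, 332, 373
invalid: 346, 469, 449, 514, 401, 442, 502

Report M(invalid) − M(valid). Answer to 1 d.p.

119.7 ms

M(valid) = 2285/7 = 326.429
M(invalid) = 3123/7 = 446.143
Difference = 446.143 − 326.429 = 119.714 ms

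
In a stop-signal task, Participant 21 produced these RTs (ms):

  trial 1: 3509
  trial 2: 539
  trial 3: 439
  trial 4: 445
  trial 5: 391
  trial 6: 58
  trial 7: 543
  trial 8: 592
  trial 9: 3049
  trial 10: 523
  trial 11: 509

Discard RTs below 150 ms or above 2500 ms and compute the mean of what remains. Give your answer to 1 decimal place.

497.6 ms

Excluded: 58, 3049, 3509
Retained (n=8): Σ = 3981
Mean = 3981/8 = 497.6250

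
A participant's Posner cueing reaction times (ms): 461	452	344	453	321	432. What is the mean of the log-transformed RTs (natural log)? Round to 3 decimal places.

ln(RT): 6.1334, 6.1137, 5.8406, 6.1159, 5.7714, 6.0684
Σ ln(RT) = 36.0435
Mean = 36.0435/6 = 6.00725

6.007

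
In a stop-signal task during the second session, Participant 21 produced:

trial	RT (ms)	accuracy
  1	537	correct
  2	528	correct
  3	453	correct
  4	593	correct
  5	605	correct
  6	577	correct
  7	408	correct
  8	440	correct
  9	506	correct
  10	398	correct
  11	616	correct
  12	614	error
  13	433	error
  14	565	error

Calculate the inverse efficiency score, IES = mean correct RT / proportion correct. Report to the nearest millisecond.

Correct trials (n=11): 537, 528, 453, 593, 605, 577, 408, 440, 506, 398, 616
Mean correct RT = 5661/11 = 514.6364 ms
Proportion correct = 11/14
IES = 514.6364 / (11/14) = 654.992 ms

655 ms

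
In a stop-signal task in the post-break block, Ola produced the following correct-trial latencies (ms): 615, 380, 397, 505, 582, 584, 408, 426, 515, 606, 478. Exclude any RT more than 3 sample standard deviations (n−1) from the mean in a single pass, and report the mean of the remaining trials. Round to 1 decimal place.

n = 11, ΣRT = 5496, M = 499.636
Σ(x−M)² = 77922.55; s = √(77922.55/10) = 88.274
Cutoffs: 499.636 ± 3·88.274 → [234.8, 764.5]
No RTs fall outside the cutoffs; all 11 retained. Mean = 5496/11 = 499.636

499.6 ms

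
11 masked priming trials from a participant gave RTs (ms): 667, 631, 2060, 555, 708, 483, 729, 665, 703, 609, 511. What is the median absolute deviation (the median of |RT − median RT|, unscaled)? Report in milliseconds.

56 ms

Sorted: 483, 511, 555, 609, 631, 665, 667, 703, 708, 729, 2060 → median = 665
|x − 665|: 2, 34, 1395, 110, 43, 182, 64, 0, 38, 56, 154
Sorted deviations: 0, 2, 34, 38, 43, 56, 64, 110, 154, 182, 1395 → MAD = 56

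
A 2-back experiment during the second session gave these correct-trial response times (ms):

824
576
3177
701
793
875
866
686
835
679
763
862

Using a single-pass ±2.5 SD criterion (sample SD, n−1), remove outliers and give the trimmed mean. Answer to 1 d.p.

n = 12, ΣRT = 11637, M = 969.750
Σ(x−M)² = 5409006.25; s = √(5409006.25/11) = 701.233
Cutoffs: 969.750 ± 2.5·701.233 → [-783.3, 2722.8]
Outside: 3177 → excluded.
Retained (n=11): Σ = 8460, mean = 8460/11 = 769.091

769.1 ms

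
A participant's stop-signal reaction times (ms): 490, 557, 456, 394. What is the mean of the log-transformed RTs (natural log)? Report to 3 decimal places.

6.154

ln(RT): 6.1944, 6.3226, 6.1225, 5.9764
Σ ln(RT) = 24.6158
Mean = 24.6158/4 = 6.15395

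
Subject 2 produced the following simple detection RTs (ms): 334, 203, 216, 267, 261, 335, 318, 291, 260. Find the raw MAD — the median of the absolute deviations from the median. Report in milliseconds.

51 ms

Sorted: 203, 216, 260, 261, 267, 291, 318, 334, 335 → median = 267
|x − 267|: 67, 64, 51, 0, 6, 68, 51, 24, 7
Sorted deviations: 0, 6, 7, 24, 51, 51, 64, 67, 68 → MAD = 51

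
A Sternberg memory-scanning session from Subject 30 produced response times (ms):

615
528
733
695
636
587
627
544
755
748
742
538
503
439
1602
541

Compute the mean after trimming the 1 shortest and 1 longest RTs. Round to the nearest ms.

Sorted: 439, 503, 528, 538, 541, 544, 587, 615, 627, 636, 695, 733, 742, 748, 755, 1602
Drop lowest 1 (439) and highest 1 (1602)
Remaining (n=14): Σ = 8792, mean = 8792/14 = 628.000

628 ms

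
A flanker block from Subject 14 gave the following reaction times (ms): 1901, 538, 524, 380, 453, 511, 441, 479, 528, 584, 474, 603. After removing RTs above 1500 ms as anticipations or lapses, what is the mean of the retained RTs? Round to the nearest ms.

Excluded: 1901
Retained (n=11): Σ = 5515
Mean = 5515/11 = 501.3636

501 ms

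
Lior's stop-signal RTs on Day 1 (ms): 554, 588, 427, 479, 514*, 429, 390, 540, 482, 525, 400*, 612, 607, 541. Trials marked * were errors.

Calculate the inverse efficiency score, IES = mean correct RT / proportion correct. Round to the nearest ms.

600 ms

Correct trials (n=12): 554, 588, 427, 479, 429, 390, 540, 482, 525, 612, 607, 541
Mean correct RT = 6174/12 = 514.5000 ms
Proportion correct = 12/14
IES = 514.5000 / (12/14) = 600.250 ms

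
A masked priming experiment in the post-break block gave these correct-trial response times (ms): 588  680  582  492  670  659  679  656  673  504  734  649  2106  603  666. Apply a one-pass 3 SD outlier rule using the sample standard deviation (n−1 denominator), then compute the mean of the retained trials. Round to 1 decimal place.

n = 15, ΣRT = 10941, M = 729.400
Σ(x−M)² = 2092427.60; s = √(2092427.60/14) = 386.599
Cutoffs: 729.400 ± 3·386.599 → [-430.4, 1889.2]
Outside: 2106 → excluded.
Retained (n=14): Σ = 8835, mean = 8835/14 = 631.071

631.1 ms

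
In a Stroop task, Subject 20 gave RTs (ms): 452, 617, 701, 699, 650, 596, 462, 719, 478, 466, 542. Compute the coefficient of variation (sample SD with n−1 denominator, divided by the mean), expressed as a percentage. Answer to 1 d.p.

n = 11, Σ = 6382, M = 580.1818
Σ(x−M)² = 109799.636; s = √(109799.636/10) = 104.7853
CV = 104.7853 / 580.1818 = 0.18061 = 18.061%

18.1%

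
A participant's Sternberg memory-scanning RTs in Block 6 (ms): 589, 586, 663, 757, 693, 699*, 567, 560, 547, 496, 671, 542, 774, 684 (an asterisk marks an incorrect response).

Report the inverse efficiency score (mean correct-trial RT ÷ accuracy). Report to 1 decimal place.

Correct trials (n=13): 589, 586, 663, 757, 693, 567, 560, 547, 496, 671, 542, 774, 684
Mean correct RT = 8129/13 = 625.3077 ms
Proportion correct = 13/14
IES = 625.3077 / (13/14) = 673.408 ms

673.4 ms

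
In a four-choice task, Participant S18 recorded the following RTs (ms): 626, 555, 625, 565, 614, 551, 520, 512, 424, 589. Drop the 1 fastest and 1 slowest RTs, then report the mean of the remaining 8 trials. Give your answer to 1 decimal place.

566.4 ms

Sorted: 424, 512, 520, 551, 555, 565, 589, 614, 625, 626
Drop lowest 1 (424) and highest 1 (626)
Remaining (n=8): Σ = 4531, mean = 4531/8 = 566.375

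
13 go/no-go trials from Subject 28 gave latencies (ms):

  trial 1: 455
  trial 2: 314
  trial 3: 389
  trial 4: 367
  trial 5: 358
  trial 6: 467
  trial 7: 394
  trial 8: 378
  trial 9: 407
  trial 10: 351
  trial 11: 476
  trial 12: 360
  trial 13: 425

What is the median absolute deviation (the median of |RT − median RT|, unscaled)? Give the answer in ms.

31 ms

Sorted: 314, 351, 358, 360, 367, 378, 389, 394, 407, 425, 455, 467, 476 → median = 389
|x − 389|: 66, 75, 0, 22, 31, 78, 5, 11, 18, 38, 87, 29, 36
Sorted deviations: 0, 5, 11, 18, 22, 29, 31, 36, 38, 66, 75, 78, 87 → MAD = 31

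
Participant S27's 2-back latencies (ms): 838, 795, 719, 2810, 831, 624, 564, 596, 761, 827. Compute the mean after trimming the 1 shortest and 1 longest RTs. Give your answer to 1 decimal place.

748.9 ms

Sorted: 564, 596, 624, 719, 761, 795, 827, 831, 838, 2810
Drop lowest 1 (564) and highest 1 (2810)
Remaining (n=8): Σ = 5991, mean = 5991/8 = 748.875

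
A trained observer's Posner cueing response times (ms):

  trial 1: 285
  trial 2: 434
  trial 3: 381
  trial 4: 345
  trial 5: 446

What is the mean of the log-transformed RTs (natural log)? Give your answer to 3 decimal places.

ln(RT): 5.6525, 6.0730, 5.9428, 5.8435, 6.1003
Σ ln(RT) = 29.6122
Mean = 29.6122/5 = 5.92244

5.922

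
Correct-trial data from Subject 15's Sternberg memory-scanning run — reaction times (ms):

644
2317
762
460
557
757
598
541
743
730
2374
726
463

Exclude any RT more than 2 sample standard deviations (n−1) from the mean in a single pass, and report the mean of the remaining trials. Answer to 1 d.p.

634.6 ms

n = 13, ΣRT = 11672, M = 897.846
Σ(x−M)² = 5091661.69; s = √(5091661.69/12) = 651.387
Cutoffs: 897.846 ± 2·651.387 → [-404.9, 2200.6]
Outside: 2317, 2374 → excluded.
Retained (n=11): Σ = 6981, mean = 6981/11 = 634.636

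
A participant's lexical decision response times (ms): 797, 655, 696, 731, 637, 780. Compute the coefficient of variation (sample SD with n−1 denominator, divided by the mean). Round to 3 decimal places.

0.091

n = 6, Σ = 4296, M = 716.0000
Σ(x−M)² = 21244.000; s = √(21244.000/5) = 65.1828
CV = 65.1828 / 716.0000 = 0.09104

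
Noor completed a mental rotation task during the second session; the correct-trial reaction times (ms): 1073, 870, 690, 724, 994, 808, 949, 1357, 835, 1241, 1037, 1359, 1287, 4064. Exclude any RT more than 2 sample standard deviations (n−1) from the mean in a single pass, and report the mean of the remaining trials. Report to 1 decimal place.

n = 14, ΣRT = 17288, M = 1234.857
Σ(x−M)² = 9275265.71; s = √(9275265.71/13) = 844.679
Cutoffs: 1234.857 ± 2·844.679 → [-454.5, 2924.2]
Outside: 4064 → excluded.
Retained (n=13): Σ = 13224, mean = 13224/13 = 1017.231

1017.2 ms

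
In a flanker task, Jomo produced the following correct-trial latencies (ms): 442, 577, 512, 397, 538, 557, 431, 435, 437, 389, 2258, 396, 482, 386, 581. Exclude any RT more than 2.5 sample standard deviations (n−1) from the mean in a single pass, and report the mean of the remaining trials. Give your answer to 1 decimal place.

468.6 ms

n = 15, ΣRT = 8818, M = 587.867
Σ(x−M)² = 3055467.73; s = √(3055467.73/14) = 467.170
Cutoffs: 587.867 ± 2.5·467.170 → [-580.1, 1755.8]
Outside: 2258 → excluded.
Retained (n=14): Σ = 6560, mean = 6560/14 = 468.571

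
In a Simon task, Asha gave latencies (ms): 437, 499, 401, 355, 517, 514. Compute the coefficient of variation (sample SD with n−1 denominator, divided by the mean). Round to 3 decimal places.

n = 6, Σ = 2723, M = 453.8333
Σ(x−M)² = 22492.833; s = √(22492.833/5) = 67.0714
CV = 67.0714 / 453.8333 = 0.14779

0.148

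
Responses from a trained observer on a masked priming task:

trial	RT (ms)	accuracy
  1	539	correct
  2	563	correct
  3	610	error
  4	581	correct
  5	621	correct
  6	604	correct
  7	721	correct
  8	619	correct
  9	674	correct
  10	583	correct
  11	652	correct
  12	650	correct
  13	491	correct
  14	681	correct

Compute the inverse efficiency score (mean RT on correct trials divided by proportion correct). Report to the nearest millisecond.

661 ms

Correct trials (n=13): 539, 563, 581, 621, 604, 721, 619, 674, 583, 652, 650, 491, 681
Mean correct RT = 7979/13 = 613.7692 ms
Proportion correct = 13/14
IES = 613.7692 / (13/14) = 660.982 ms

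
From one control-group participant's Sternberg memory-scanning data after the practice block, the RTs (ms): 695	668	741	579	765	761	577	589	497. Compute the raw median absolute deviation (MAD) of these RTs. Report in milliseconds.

89 ms

Sorted: 497, 577, 579, 589, 668, 695, 741, 761, 765 → median = 668
|x − 668|: 27, 0, 73, 89, 97, 93, 91, 79, 171
Sorted deviations: 0, 27, 73, 79, 89, 91, 93, 97, 171 → MAD = 89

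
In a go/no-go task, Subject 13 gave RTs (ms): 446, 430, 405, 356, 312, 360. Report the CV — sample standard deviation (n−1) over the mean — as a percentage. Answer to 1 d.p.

n = 6, Σ = 2309, M = 384.8333
Σ(x−M)² = 12940.833; s = √(12940.833/5) = 50.8740
CV = 50.8740 / 384.8333 = 0.13220 = 13.220%

13.2%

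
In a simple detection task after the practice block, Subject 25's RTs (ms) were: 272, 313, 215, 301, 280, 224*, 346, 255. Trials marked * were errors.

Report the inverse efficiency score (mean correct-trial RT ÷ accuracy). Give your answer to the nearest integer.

Correct trials (n=7): 272, 313, 215, 301, 280, 346, 255
Mean correct RT = 1982/7 = 283.1429 ms
Proportion correct = 7/8
IES = 283.1429 / (7/8) = 323.592 ms

324 ms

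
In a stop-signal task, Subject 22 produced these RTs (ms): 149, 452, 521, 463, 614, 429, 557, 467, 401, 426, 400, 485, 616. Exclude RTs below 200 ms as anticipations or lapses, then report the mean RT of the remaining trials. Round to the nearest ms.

486 ms

Excluded: 149
Retained (n=12): Σ = 5831
Mean = 5831/12 = 485.9167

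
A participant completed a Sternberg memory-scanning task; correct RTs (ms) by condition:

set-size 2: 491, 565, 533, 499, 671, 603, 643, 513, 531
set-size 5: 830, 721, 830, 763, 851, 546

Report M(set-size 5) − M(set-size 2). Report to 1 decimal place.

195.8 ms

M(set-size 2) = 5049/9 = 561.000
M(set-size 5) = 4541/6 = 756.833
Difference = 756.833 − 561.000 = 195.833 ms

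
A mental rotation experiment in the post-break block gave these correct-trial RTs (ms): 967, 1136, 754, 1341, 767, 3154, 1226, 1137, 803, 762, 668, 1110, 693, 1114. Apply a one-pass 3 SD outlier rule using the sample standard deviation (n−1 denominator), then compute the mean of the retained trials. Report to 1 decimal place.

959.8 ms

n = 14, ΣRT = 15632, M = 1116.571
Σ(x−M)² = 5095009.43; s = √(5095009.43/13) = 626.038
Cutoffs: 1116.571 ± 3·626.038 → [-761.5, 2994.7]
Outside: 3154 → excluded.
Retained (n=13): Σ = 12478, mean = 12478/13 = 959.846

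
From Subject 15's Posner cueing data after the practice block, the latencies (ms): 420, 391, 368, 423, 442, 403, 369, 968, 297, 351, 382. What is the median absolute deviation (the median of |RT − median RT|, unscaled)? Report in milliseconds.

29 ms

Sorted: 297, 351, 368, 369, 382, 391, 403, 420, 423, 442, 968 → median = 391
|x − 391|: 29, 0, 23, 32, 51, 12, 22, 577, 94, 40, 9
Sorted deviations: 0, 9, 12, 22, 23, 29, 32, 40, 51, 94, 577 → MAD = 29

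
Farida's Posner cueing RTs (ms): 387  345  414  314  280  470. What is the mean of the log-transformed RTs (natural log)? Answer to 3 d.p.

ln(RT): 5.9584, 5.8435, 6.0259, 5.7494, 5.6348, 6.1527
Σ ln(RT) = 35.3648
Mean = 35.3648/6 = 5.89413

5.894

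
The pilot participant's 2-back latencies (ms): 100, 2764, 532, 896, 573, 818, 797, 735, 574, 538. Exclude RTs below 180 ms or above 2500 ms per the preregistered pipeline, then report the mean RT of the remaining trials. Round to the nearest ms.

683 ms

Excluded: 100, 2764
Retained (n=8): Σ = 5463
Mean = 5463/8 = 682.8750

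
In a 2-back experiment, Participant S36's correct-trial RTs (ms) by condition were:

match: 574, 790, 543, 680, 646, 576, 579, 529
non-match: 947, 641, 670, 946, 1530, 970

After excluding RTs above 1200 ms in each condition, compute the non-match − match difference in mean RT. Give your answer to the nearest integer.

220 ms

non-match: exclude 1530
M(match) = 4917/8 = 614.625
M(non-match) = 4174/5 = 834.800
Difference = 834.800 − 614.625 = 220.175 ms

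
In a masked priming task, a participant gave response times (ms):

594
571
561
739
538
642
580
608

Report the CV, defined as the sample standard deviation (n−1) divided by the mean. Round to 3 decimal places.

0.104

n = 8, Σ = 4833, M = 604.1250
Σ(x−M)² = 27654.875; s = √(27654.875/7) = 62.8546
CV = 62.8546 / 604.1250 = 0.10404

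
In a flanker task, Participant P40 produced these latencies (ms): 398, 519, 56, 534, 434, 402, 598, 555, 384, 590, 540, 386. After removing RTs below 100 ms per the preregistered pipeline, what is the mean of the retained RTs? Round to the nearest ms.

485 ms

Excluded: 56
Retained (n=11): Σ = 5340
Mean = 5340/11 = 485.4545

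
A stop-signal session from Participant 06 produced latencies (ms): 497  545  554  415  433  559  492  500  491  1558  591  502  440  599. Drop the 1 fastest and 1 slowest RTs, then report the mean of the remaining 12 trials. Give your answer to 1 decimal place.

Sorted: 415, 433, 440, 491, 492, 497, 500, 502, 545, 554, 559, 591, 599, 1558
Drop lowest 1 (415) and highest 1 (1558)
Remaining (n=12): Σ = 6203, mean = 6203/12 = 516.917

516.9 ms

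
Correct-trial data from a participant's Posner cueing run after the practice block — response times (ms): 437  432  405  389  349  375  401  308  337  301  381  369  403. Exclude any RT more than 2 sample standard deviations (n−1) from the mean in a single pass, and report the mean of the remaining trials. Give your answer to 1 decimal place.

n = 13, ΣRT = 4887, M = 375.923
Σ(x−M)² = 21794.92; s = √(21794.92/12) = 42.617
Cutoffs: 375.923 ± 2·42.617 → [290.7, 461.2]
No RTs fall outside the cutoffs; all 13 retained. Mean = 4887/13 = 375.923

375.9 ms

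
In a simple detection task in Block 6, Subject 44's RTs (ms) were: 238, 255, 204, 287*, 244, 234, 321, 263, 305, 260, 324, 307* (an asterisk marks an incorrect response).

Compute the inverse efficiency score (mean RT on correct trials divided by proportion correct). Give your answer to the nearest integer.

318 ms

Correct trials (n=10): 238, 255, 204, 244, 234, 321, 263, 305, 260, 324
Mean correct RT = 2648/10 = 264.8000 ms
Proportion correct = 10/12
IES = 264.8000 / (10/12) = 317.760 ms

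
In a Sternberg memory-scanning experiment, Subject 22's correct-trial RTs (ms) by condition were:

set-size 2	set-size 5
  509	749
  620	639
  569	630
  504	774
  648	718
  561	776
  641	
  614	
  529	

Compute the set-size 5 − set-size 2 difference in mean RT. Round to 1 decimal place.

137.1 ms

M(set-size 2) = 5195/9 = 577.222
M(set-size 5) = 4286/6 = 714.333
Difference = 714.333 − 577.222 = 137.111 ms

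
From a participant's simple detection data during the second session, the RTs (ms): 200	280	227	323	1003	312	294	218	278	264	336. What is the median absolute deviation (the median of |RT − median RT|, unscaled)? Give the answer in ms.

Sorted: 200, 218, 227, 264, 278, 280, 294, 312, 323, 336, 1003 → median = 280
|x − 280|: 80, 0, 53, 43, 723, 32, 14, 62, 2, 16, 56
Sorted deviations: 0, 2, 14, 16, 32, 43, 53, 56, 62, 80, 723 → MAD = 43

43 ms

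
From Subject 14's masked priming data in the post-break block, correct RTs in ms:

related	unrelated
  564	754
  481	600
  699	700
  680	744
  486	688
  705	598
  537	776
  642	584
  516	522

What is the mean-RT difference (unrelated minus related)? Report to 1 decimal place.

72.9 ms

M(related) = 5310/9 = 590.000
M(unrelated) = 5966/9 = 662.889
Difference = 662.889 − 590.000 = 72.889 ms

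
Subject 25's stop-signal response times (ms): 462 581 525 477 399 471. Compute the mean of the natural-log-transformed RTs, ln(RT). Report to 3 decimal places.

6.179

ln(RT): 6.1356, 6.3648, 6.2634, 6.1675, 5.9890, 6.1549
Σ ln(RT) = 37.0750
Mean = 37.0750/6 = 6.17917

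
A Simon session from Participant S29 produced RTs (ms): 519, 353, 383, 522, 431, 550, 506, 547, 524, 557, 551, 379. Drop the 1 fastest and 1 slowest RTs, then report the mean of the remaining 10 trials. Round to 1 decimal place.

491.2 ms

Sorted: 353, 379, 383, 431, 506, 519, 522, 524, 547, 550, 551, 557
Drop lowest 1 (353) and highest 1 (557)
Remaining (n=10): Σ = 4912, mean = 4912/10 = 491.200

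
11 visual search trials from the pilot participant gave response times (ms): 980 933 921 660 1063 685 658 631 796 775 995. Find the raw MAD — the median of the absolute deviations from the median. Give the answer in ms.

Sorted: 631, 658, 660, 685, 775, 796, 921, 933, 980, 995, 1063 → median = 796
|x − 796|: 184, 137, 125, 136, 267, 111, 138, 165, 0, 21, 199
Sorted deviations: 0, 21, 111, 125, 136, 137, 138, 165, 184, 199, 267 → MAD = 137

137 ms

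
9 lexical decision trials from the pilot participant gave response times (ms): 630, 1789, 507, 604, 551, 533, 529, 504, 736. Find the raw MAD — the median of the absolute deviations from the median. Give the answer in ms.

Sorted: 504, 507, 529, 533, 551, 604, 630, 736, 1789 → median = 551
|x − 551|: 79, 1238, 44, 53, 0, 18, 22, 47, 185
Sorted deviations: 0, 18, 22, 44, 47, 53, 79, 185, 1238 → MAD = 47

47 ms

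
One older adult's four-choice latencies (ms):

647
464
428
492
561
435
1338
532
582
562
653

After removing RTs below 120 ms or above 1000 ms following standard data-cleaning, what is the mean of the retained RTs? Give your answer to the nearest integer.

536 ms

Excluded: 1338
Retained (n=10): Σ = 5356
Mean = 5356/10 = 535.6000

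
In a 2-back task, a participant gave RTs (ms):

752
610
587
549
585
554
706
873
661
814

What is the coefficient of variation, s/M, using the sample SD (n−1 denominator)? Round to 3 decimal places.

n = 10, Σ = 6691, M = 669.1000
Σ(x−M)² = 115848.900; s = √(115848.900/9) = 113.4553
CV = 113.4553 / 669.1000 = 0.16956

0.170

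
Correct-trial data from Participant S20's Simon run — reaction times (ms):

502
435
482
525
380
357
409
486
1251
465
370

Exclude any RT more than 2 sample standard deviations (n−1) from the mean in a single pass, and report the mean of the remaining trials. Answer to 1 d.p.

n = 11, ΣRT = 5662, M = 514.727
Σ(x−M)² = 628244.18; s = √(628244.18/10) = 250.648
Cutoffs: 514.727 ± 2·250.648 → [13.4, 1016.0]
Outside: 1251 → excluded.
Retained (n=10): Σ = 4411, mean = 4411/10 = 441.100

441.1 ms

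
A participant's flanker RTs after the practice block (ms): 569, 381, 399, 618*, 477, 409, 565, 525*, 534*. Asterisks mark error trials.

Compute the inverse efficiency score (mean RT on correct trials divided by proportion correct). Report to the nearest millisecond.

700 ms

Correct trials (n=6): 569, 381, 399, 477, 409, 565
Mean correct RT = 2800/6 = 466.6667 ms
Proportion correct = 6/9
IES = 466.6667 / (6/9) = 700.000 ms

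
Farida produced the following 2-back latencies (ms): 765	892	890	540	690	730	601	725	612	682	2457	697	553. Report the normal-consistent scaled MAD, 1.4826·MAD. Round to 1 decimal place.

126.0 ms

Sorted: 540, 553, 601, 612, 682, 690, 697, 725, 730, 765, 890, 892, 2457 → median = 697
|x − 697| sorted: 0, 7, 15, 28, 33, 68, 85, 96, 144, 157, 193, 195, 1760 → MAD = 85
Robust SD ≈ 1.4826 × 85 = 126.021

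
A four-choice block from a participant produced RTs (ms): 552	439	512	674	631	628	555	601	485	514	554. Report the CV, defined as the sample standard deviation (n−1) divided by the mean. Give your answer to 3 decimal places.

n = 11, Σ = 6145, M = 558.6364
Σ(x−M)² = 49132.545; s = √(49132.545/10) = 70.0946
CV = 70.0946 / 558.6364 = 0.12547

0.125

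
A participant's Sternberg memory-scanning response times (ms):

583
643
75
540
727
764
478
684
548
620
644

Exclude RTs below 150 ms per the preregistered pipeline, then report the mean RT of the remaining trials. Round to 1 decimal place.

Excluded: 75
Retained (n=10): Σ = 6231
Mean = 6231/10 = 623.1000

623.1 ms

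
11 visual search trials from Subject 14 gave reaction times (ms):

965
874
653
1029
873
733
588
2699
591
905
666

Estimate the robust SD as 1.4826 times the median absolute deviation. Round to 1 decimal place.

231.3 ms

Sorted: 588, 591, 653, 666, 733, 873, 874, 905, 965, 1029, 2699 → median = 873
|x − 873| sorted: 0, 1, 32, 92, 140, 156, 207, 220, 282, 285, 1826 → MAD = 156
Robust SD ≈ 1.4826 × 156 = 231.286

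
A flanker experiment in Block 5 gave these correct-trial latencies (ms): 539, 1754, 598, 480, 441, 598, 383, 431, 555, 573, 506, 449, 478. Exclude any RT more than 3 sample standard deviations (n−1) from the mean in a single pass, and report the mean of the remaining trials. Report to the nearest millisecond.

503 ms

n = 13, ΣRT = 7785, M = 598.846
Σ(x−M)² = 1500033.69; s = √(1500033.69/12) = 353.557
Cutoffs: 598.846 ± 3·353.557 → [-461.8, 1659.5]
Outside: 1754 → excluded.
Retained (n=12): Σ = 6031, mean = 6031/12 = 502.583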